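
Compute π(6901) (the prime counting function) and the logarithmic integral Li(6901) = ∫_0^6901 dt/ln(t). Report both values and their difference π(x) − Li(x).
π(6901) = 887;  Li(6901) ≈ 903.14;  π(x) − Li(x) ≈ -16.14.

Direct count of primes ≤ 6901 gives π(6901) = 887. Numerical evaluation of the logarithmic integral gives Li(6901) ≈ 903.14. The difference π(x) − Li(x) ≈ -16.14 is typically negative for small/moderate x (Li(x) overestimates), though Littlewood's theorem shows this sign changes infinitely often.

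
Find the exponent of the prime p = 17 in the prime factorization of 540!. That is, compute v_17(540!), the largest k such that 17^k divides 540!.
v_17(540!) = 32

Legendre's formula: v_p(n!) = Σ_{k ≥ 1} ⌊n / p^k⌋. For p = 17, n = 540, the terms are:
  ⌊540/17^1⌋ = ⌊540/17⌋ = 31
  ⌊540/17^2⌋ = ⌊540/289⌋ = 1
(the next term ⌊540/17^3⌋ = 0, terminating the sum). Summing: v_17(540!) = 31 + 1 = 32.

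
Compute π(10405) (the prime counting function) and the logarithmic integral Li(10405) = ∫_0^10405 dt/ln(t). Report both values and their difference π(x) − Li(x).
π(10405) = 1274;  Li(10405) ≈ 1290.01;  π(x) − Li(x) ≈ -16.01.

Direct count of primes ≤ 10405 gives π(10405) = 1274. Numerical evaluation of the logarithmic integral gives Li(10405) ≈ 1290.01. The difference π(x) − Li(x) ≈ -16.01 is typically negative for small/moderate x (Li(x) overestimates), though Littlewood's theorem shows this sign changes infinitely often.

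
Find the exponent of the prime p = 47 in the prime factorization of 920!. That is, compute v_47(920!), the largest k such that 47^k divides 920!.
v_47(920!) = 19

Legendre's formula: v_p(n!) = Σ_{k ≥ 1} ⌊n / p^k⌋. For p = 47, n = 920, the terms are:
  ⌊920/47^1⌋ = ⌊920/47⌋ = 19
(the next term ⌊920/47^2⌋ = 0, terminating the sum). Summing: v_47(920!) = 19 = 19.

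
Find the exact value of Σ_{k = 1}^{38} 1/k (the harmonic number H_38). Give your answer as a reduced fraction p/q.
H_38 = 2053580969474233/485721041551200

Direct summation: H_38 = 1 + 1/2 + ... + 1/38. The least common denominator is lcm(1, ..., 38) = 5342931457063200; over this denominator the numerator is 5342931457063200 + 2671465728531600 + 1780977152354400 + 1335732864265800 + 1068586291412640 + 890488576177200 + 763275922437600 + 667866432132900 + 593659050784800 + 534293145706320 + 485721041551200 + 445244288088600 + 410994727466400 + 381637961218800 + 356195430470880 + 333933216066450 + 314290085709600 + 296829525392400 + 281206918792800 + 267146572853160 + 254425307479200 + 242860520775600 + 232301367698400 + 222622144044300 + 213717258282528 + 205497363733200 + 197886350261600 + 190818980609400 + 184239015760800 + 178097715235440 + 172352627647200 + 166966608033225 + 161907013850400 + 157145042854800 + 152655184487520 + 148414762696200 + 144403552893600 + 140603459396400 = 22589390664216563, so H_38 = 22589390664216563/5342931457063200; reducing by gcd(22589390664216563, 5342931457063200) = 11 gives 2053580969474233/485721041551200 ≈ 4.22790. (The PNT-adjacent estimate ln(38) + γ ≈ 4.21480 matches within O(1/n).)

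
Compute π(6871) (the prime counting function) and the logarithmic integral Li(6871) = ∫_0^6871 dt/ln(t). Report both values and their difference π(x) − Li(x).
π(6871) = 885;  Li(6871) ≈ 899.75;  π(x) − Li(x) ≈ -14.75.

Direct count of primes ≤ 6871 gives π(6871) = 885. Numerical evaluation of the logarithmic integral gives Li(6871) ≈ 899.75. The difference π(x) − Li(x) ≈ -14.75 is typically negative for small/moderate x (Li(x) overestimates), though Littlewood's theorem shows this sign changes infinitely often.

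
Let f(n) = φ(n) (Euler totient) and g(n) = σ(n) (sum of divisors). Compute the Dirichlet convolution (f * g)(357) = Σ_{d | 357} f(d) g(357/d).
(φ * σ)(357) = 2856

Divisors of 357: [1, 3, 7, 17, 21, 51, 119, 357]. For each d | 357:
  d = 1: φ(1) · σ(357/1) = 1 · 576 = 576
  d = 3: φ(3) · σ(357/3) = 2 · 144 = 288
  d = 7: φ(7) · σ(357/7) = 6 · 72 = 432
  d = 17: φ(17) · σ(357/17) = 16 · 32 = 512
  d = 21: φ(21) · σ(357/21) = 12 · 18 = 216
  d = 51: φ(51) · σ(357/51) = 32 · 8 = 256
  d = 119: φ(119) · σ(357/119) = 96 · 4 = 384
  d = 357: φ(357) · σ(357/357) = 192 · 1 = 192
Summing: (φ * σ)(357) = 576 + 288 + 432 + 512 + 216 + 256 + 384 + 192 = 2856.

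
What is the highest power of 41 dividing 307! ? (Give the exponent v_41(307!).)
v_41(307!) = 7

Legendre's formula: v_p(n!) = Σ_{k ≥ 1} ⌊n / p^k⌋. For p = 41, n = 307, the terms are:
  ⌊307/41^1⌋ = ⌊307/41⌋ = 7
(the next term ⌊307/41^2⌋ = 0, terminating the sum). Summing: v_41(307!) = 7 = 7.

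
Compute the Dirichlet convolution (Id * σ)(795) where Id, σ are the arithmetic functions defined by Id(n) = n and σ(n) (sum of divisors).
(Id * σ)(795) = 8239

Divisors of 795: [1, 3, 5, 15, 53, 159, 265, 795]. For each d | 795:
  d = 1: Id(1) · σ(795/1) = 1 · 1296 = 1296
  d = 3: Id(3) · σ(795/3) = 3 · 324 = 972
  d = 5: Id(5) · σ(795/5) = 5 · 216 = 1080
  d = 15: Id(15) · σ(795/15) = 15 · 54 = 810
  d = 53: Id(53) · σ(795/53) = 53 · 24 = 1272
  d = 159: Id(159) · σ(795/159) = 159 · 6 = 954
  d = 265: Id(265) · σ(795/265) = 265 · 4 = 1060
  d = 795: Id(795) · σ(795/795) = 795 · 1 = 795
Summing: (Id * σ)(795) = 1296 + 972 + 1080 + 810 + 1272 + 954 + 1060 + 795 = 8239.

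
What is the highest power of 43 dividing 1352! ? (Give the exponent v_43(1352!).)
v_43(1352!) = 31

Legendre's formula: v_p(n!) = Σ_{k ≥ 1} ⌊n / p^k⌋. For p = 43, n = 1352, the terms are:
  ⌊1352/43^1⌋ = ⌊1352/43⌋ = 31
(the next term ⌊1352/43^2⌋ = 0, terminating the sum). Summing: v_43(1352!) = 31 = 31.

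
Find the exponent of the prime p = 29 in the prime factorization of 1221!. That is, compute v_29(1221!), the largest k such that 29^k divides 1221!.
v_29(1221!) = 43

Legendre's formula: v_p(n!) = Σ_{k ≥ 1} ⌊n / p^k⌋. For p = 29, n = 1221, the terms are:
  ⌊1221/29^1⌋ = ⌊1221/29⌋ = 42
  ⌊1221/29^2⌋ = ⌊1221/841⌋ = 1
(the next term ⌊1221/29^3⌋ = 0, terminating the sum). Summing: v_29(1221!) = 42 + 1 = 43.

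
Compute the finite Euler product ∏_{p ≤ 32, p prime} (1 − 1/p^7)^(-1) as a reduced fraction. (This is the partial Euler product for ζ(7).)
∏ = 37031956963631386906046525229438701635098769061332515193389940565625/36725327022248259763071767483224373757798563246158812707599806493184

The primes p ≤ 32 are [2, 3, 5, 7, 11, 13, 17, 19, 23, 29, 31]. For each prime, (1 − 1/p^7)^(-1) = p^7 / (p^7 − 1). The product is (1 − 1/2^7)^(-1), (1 − 1/3^7)^(-1), (1 − 1/5^7)^(-1), (1 − 1/7^7)^(-1), (1 − 1/11^7)^(-1), (1 − 1/13^7)^(-1), (1 − 1/17^7)^(-1), (1 − 1/19^7)^(-1), (1 − 1/23^7)^(-1), (1 − 1/29^7)^(-1), (1 − 1/31^7)^(-1) = ∏ p^7 / (p^7 − 1) = 37031956963631386906046525229438701635098769061332515193389940565625/36725327022248259763071767483224373757798563246158812707599806493184.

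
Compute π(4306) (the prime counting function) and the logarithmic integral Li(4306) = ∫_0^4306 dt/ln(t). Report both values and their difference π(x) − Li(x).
π(4306) = 590;  Li(4306) ≈ 602.09;  π(x) − Li(x) ≈ -12.09.

Direct count of primes ≤ 4306 gives π(4306) = 590. Numerical evaluation of the logarithmic integral gives Li(4306) ≈ 602.09. The difference π(x) − Li(x) ≈ -12.09 is typically negative for small/moderate x (Li(x) overestimates), though Littlewood's theorem shows this sign changes infinitely often.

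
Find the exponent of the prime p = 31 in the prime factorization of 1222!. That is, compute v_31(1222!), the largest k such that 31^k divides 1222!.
v_31(1222!) = 40

Legendre's formula: v_p(n!) = Σ_{k ≥ 1} ⌊n / p^k⌋. For p = 31, n = 1222, the terms are:
  ⌊1222/31^1⌋ = ⌊1222/31⌋ = 39
  ⌊1222/31^2⌋ = ⌊1222/961⌋ = 1
(the next term ⌊1222/31^3⌋ = 0, terminating the sum). Summing: v_31(1222!) = 39 + 1 = 40.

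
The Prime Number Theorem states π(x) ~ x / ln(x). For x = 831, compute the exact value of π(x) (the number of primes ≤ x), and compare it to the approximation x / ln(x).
π(831) = 145;  x/ln(x) ≈ 123.61;  relative error ≈ 14.75%.

Directly count primes up to 831: π(831) = 145. The PNT approximation gives 831/ln(831) ≈ 831/6.72263 ≈ 123.61. Relative error (π(x) − x/ln(x)) / π(x) ≈ 14.75%; the approximation is known to undercount slightly (Li(x) is a better estimate).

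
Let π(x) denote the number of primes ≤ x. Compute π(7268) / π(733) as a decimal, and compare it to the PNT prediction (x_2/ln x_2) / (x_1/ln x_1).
π(7268)/π(733) = 928/130 ≈ 7.1385;  PNT prediction ≈ 7.3571.

π(733) = 130 and π(7268) = 928, so π(7268)/π(733) ≈ 7.1385. The PNT-predicted ratio is (7268/ln(7268)) / (733/ln(733)) ≈ 7.3571. The two agree to within a few percent, as expected.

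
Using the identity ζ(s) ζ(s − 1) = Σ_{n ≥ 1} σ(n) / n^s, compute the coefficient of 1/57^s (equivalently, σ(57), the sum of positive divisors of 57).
σ(57) = 80

In the product (Σ m^0/m^s)(Σ k / k^s) = Σ (Σ_{d | n} d) / n^s, the coefficient of 1/n^s is σ(n) = Σ_{d | n} d. For n = 57, divisors are [1, 3, 19, 57]; summing: σ(57) = 80.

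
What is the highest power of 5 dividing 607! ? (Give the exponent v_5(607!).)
v_5(607!) = 149

Legendre's formula: v_p(n!) = Σ_{k ≥ 1} ⌊n / p^k⌋. For p = 5, n = 607, the terms are:
  ⌊607/5^1⌋ = ⌊607/5⌋ = 121
  ⌊607/5^2⌋ = ⌊607/25⌋ = 24
  ⌊607/5^3⌋ = ⌊607/125⌋ = 4
(the next term ⌊607/5^4⌋ = 0, terminating the sum). Summing: v_5(607!) = 121 + 24 + 4 = 149.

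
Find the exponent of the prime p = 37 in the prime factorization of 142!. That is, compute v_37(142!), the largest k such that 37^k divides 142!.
v_37(142!) = 3

Legendre's formula: v_p(n!) = Σ_{k ≥ 1} ⌊n / p^k⌋. For p = 37, n = 142, the terms are:
  ⌊142/37^1⌋ = ⌊142/37⌋ = 3
(the next term ⌊142/37^2⌋ = 0, terminating the sum). Summing: v_37(142!) = 3 = 3.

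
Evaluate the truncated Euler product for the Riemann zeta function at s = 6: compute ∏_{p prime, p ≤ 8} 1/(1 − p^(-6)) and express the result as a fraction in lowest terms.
∏ = 5359375/5268016

The primes p ≤ 8 are [2, 3, 5, 7]. For each prime, (1 − 1/p^6)^(-1) = p^6 / (p^6 − 1). The product is (1 − 1/2^6)^(-1), (1 − 1/3^6)^(-1), (1 − 1/5^6)^(-1), (1 − 1/7^6)^(-1) = ∏ p^6 / (p^6 − 1) = 5359375/5268016.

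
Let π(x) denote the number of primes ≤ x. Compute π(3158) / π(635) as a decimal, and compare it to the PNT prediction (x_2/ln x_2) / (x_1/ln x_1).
π(3158)/π(635) = 446/115 ≈ 3.8783;  PNT prediction ≈ 3.9832.

π(635) = 115 and π(3158) = 446, so π(3158)/π(635) ≈ 3.8783. The PNT-predicted ratio is (3158/ln(3158)) / (635/ln(635)) ≈ 3.9832. The two agree to within a few percent, as expected.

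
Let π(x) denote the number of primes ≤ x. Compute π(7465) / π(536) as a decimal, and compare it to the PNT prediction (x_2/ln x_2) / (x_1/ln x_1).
π(7465)/π(536) = 945/99 ≈ 9.5455;  PNT prediction ≈ 9.8140.

π(536) = 99 and π(7465) = 945, so π(7465)/π(536) ≈ 9.5455. The PNT-predicted ratio is (7465/ln(7465)) / (536/ln(536)) ≈ 9.8140. The two agree to within a few percent, as expected.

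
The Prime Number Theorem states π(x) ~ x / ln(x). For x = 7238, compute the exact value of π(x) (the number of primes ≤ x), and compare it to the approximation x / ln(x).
π(7238) = 925;  x/ln(x) ≈ 814.44;  relative error ≈ 11.95%.

Directly count primes up to 7238: π(7238) = 925. The PNT approximation gives 7238/ln(7238) ≈ 7238/8.88710 ≈ 814.44. Relative error (π(x) − x/ln(x)) / π(x) ≈ 11.95%; the approximation is known to undercount slightly (Li(x) is a better estimate).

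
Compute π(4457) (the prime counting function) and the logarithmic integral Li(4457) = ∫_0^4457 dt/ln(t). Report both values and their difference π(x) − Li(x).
π(4457) = 606;  Li(4457) ≈ 620.10;  π(x) − Li(x) ≈ -14.10.

Direct count of primes ≤ 4457 gives π(4457) = 606. Numerical evaluation of the logarithmic integral gives Li(4457) ≈ 620.10. The difference π(x) − Li(x) ≈ -14.10 is typically negative for small/moderate x (Li(x) overestimates), though Littlewood's theorem shows this sign changes infinitely often.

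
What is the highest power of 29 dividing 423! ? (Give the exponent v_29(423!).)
v_29(423!) = 14

Legendre's formula: v_p(n!) = Σ_{k ≥ 1} ⌊n / p^k⌋. For p = 29, n = 423, the terms are:
  ⌊423/29^1⌋ = ⌊423/29⌋ = 14
(the next term ⌊423/29^2⌋ = 0, terminating the sum). Summing: v_29(423!) = 14 = 14.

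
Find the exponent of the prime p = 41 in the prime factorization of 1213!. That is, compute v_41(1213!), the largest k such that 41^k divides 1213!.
v_41(1213!) = 29

Legendre's formula: v_p(n!) = Σ_{k ≥ 1} ⌊n / p^k⌋. For p = 41, n = 1213, the terms are:
  ⌊1213/41^1⌋ = ⌊1213/41⌋ = 29
(the next term ⌊1213/41^2⌋ = 0, terminating the sum). Summing: v_41(1213!) = 29 = 29.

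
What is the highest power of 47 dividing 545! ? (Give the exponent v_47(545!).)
v_47(545!) = 11

Legendre's formula: v_p(n!) = Σ_{k ≥ 1} ⌊n / p^k⌋. For p = 47, n = 545, the terms are:
  ⌊545/47^1⌋ = ⌊545/47⌋ = 11
(the next term ⌊545/47^2⌋ = 0, terminating the sum). Summing: v_47(545!) = 11 = 11.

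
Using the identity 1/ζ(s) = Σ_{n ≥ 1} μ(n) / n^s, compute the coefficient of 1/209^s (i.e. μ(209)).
μ(209) = 1

Factor n = 209 = 11 · 19. μ(n) = 0 if any exponent ≥ 2 (not squarefree); otherwise μ(n) = (−1)^{ω(n)} where ω(n) is the number of distinct prime factors. Applying: μ(209) = 1.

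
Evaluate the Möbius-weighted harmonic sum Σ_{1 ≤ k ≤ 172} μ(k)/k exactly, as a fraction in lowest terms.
Σ μ(k)/k = 976794744883260874795165001864511964953389627727401386703595517/962947420735983927056946215901134429196419130606213075415963491270

Values of μ(k) for 1 ≤ k ≤ 172: μ(1) = 1, μ(2) = -1, μ(3) = -1, μ(5) = -1, μ(6) = 1, μ(7) = -1, μ(10) = 1, μ(11) = -1, μ(13) = -1, μ(14) = 1, μ(15) = 1, μ(17) = -1, μ(19) = -1, μ(21) = 1, μ(22) = 1, μ(23) = -1, μ(26) = 1, μ(29) = -1, μ(30) = -1, μ(31) = -1, μ(33) = 1, μ(34) = 1, μ(35) = 1, μ(37) = -1, μ(38) = 1, μ(39) = 1, μ(41) = -1, μ(42) = -1, μ(43) = -1, μ(46) = 1, μ(47) = -1, μ(51) = 1, μ(53) = -1, μ(55) = 1, μ(57) = 1, μ(58) = 1, μ(59) = -1, μ(61) = -1, μ(62) = 1, μ(65) = 1, μ(66) = -1, μ(67) = -1, μ(69) = 1, μ(70) = -1, μ(71) = -1, μ(73) = -1, μ(74) = 1, μ(77) = 1, μ(78) = -1, μ(79) = -1, μ(82) = 1, μ(83) = -1, μ(85) = 1, μ(86) = 1, μ(87) = 1, μ(89) = -1, μ(91) = 1, μ(93) = 1, μ(94) = 1, μ(95) = 1, μ(97) = -1, μ(101) = -1, μ(102) = -1, μ(103) = -1, μ(105) = -1, μ(106) = 1, μ(107) = -1, μ(109) = -1, μ(110) = -1, μ(111) = 1, μ(113) = -1, μ(114) = -1, μ(115) = 1, μ(118) = 1, μ(119) = 1, μ(122) = 1, μ(123) = 1, μ(127) = -1, μ(129) = 1, μ(130) = -1, μ(131) = -1, μ(133) = 1, μ(134) = 1, μ(137) = -1, μ(138) = -1, μ(139) = -1, μ(141) = 1, μ(142) = 1, μ(143) = 1, μ(145) = 1, μ(146) = 1, μ(149) = -1, μ(151) = -1, μ(154) = -1, μ(155) = 1, μ(157) = -1, μ(158) = 1, μ(159) = 1, μ(161) = 1, μ(163) = -1, μ(165) = -1, μ(166) = 1, μ(167) = -1, μ(170) = -1, with μ = 0 on non-squarefree integers. Summing μ(k)/k for k where μ(k) ≠ 0 gives 976794744883260874795165001864511964953389627727401386703595517/962947420735983927056946215901134429196419130606213075415963491270 ≈ 0.0010. (PNT ⟺ this sum → 0 as n → ∞.)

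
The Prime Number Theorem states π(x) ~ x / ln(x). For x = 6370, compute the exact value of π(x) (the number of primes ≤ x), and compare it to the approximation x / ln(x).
π(6370) = 830;  x/ln(x) ≈ 727.22;  relative error ≈ 12.38%.

Directly count primes up to 6370: π(6370) = 830. The PNT approximation gives 6370/ln(6370) ≈ 6370/8.75935 ≈ 727.22. Relative error (π(x) − x/ln(x)) / π(x) ≈ 12.38%; the approximation is known to undercount slightly (Li(x) is a better estimate).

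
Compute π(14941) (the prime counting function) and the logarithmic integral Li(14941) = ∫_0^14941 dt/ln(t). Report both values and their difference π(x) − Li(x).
π(14941) = 1749;  Li(14941) ≈ 1770.49;  π(x) − Li(x) ≈ -21.49.

Direct count of primes ≤ 14941 gives π(14941) = 1749. Numerical evaluation of the logarithmic integral gives Li(14941) ≈ 1770.49. The difference π(x) − Li(x) ≈ -21.49 is typically negative for small/moderate x (Li(x) overestimates), though Littlewood's theorem shows this sign changes infinitely often.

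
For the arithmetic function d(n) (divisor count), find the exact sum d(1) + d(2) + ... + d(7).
Σ_{n ≤ 7} d(n) = 16

Compute d(n) for each 1 ≤ n ≤ 7: d(1) = 1, d(2) = 2, d(3) = 2, d(4) = 3, d(5) = 2, d(6) = 4, d(7) = 2. Summing all 7 values: 16. (Dirichlet's divisor formula: Σ_{n ≤ x} d(n) = x ln(x) + (2γ − 1) x + O(√x). For x = 7, the asymptotic estimate is ≈ 14.70.)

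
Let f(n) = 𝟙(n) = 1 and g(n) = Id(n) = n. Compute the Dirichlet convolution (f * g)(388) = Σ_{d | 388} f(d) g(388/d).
(𝟙 * Id)(388) = 686

Divisors of 388: [1, 2, 4, 97, 194, 388]. For each d | 388:
  d = 1: 𝟙(1) · Id(388/1) = 1 · 388 = 388
  d = 2: 𝟙(2) · Id(388/2) = 1 · 194 = 194
  d = 4: 𝟙(4) · Id(388/4) = 1 · 97 = 97
  d = 97: 𝟙(97) · Id(388/97) = 1 · 4 = 4
  d = 194: 𝟙(194) · Id(388/194) = 1 · 2 = 2
  d = 388: 𝟙(388) · Id(388/388) = 1 · 1 = 1
Summing: (𝟙 * Id)(388) = 388 + 194 + 97 + 4 + 2 + 1 = 686.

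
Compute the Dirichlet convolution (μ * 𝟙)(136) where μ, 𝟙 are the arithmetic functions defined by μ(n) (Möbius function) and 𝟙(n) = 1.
(μ * 𝟙)(136) = 0

Divisors of 136: [1, 2, 4, 8, 17, 34, 68, 136]. For each d | 136:
  d = 1: μ(1) · 𝟙(136/1) = 1 · 1 = 1
  d = 2: μ(2) · 𝟙(136/2) = -1 · 1 = -1
  d = 4: μ(4) · 𝟙(136/4) = 0 · 1 = 0
  d = 8: μ(8) · 𝟙(136/8) = 0 · 1 = 0
  d = 17: μ(17) · 𝟙(136/17) = -1 · 1 = -1
  d = 34: μ(34) · 𝟙(136/34) = 1 · 1 = 1
  d = 68: μ(68) · 𝟙(136/68) = 0 · 1 = 0
  d = 136: μ(136) · 𝟙(136/136) = 0 · 1 = 0
Summing: (μ * 𝟙)(136) = 1 + -1 + 0 + 0 + -1 + 1 + 0 + 0 = 0.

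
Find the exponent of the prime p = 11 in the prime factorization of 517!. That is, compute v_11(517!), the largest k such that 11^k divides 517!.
v_11(517!) = 51

Legendre's formula: v_p(n!) = Σ_{k ≥ 1} ⌊n / p^k⌋. For p = 11, n = 517, the terms are:
  ⌊517/11^1⌋ = ⌊517/11⌋ = 47
  ⌊517/11^2⌋ = ⌊517/121⌋ = 4
(the next term ⌊517/11^3⌋ = 0, terminating the sum). Summing: v_11(517!) = 47 + 4 = 51.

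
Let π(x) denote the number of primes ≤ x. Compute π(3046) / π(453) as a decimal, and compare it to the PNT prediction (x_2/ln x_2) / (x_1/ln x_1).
π(3046)/π(453) = 436/87 ≈ 5.0115;  PNT prediction ≈ 5.1266.

π(453) = 87 and π(3046) = 436, so π(3046)/π(453) ≈ 5.0115. The PNT-predicted ratio is (3046/ln(3046)) / (453/ln(453)) ≈ 5.1266. The two agree to within a few percent, as expected.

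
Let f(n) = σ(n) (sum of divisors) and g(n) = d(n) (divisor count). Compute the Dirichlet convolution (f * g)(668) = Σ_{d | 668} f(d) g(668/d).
(σ * d)(668) = 2720

Divisors of 668: [1, 2, 4, 167, 334, 668]. For each d | 668:
  d = 1: σ(1) · d(668/1) = 1 · 6 = 6
  d = 2: σ(2) · d(668/2) = 3 · 4 = 12
  d = 4: σ(4) · d(668/4) = 7 · 2 = 14
  d = 167: σ(167) · d(668/167) = 168 · 3 = 504
  d = 334: σ(334) · d(668/334) = 504 · 2 = 1008
  d = 668: σ(668) · d(668/668) = 1176 · 1 = 1176
Summing: (σ * d)(668) = 6 + 12 + 14 + 504 + 1008 + 1176 = 2720.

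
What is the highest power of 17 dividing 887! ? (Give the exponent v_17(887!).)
v_17(887!) = 55

Legendre's formula: v_p(n!) = Σ_{k ≥ 1} ⌊n / p^k⌋. For p = 17, n = 887, the terms are:
  ⌊887/17^1⌋ = ⌊887/17⌋ = 52
  ⌊887/17^2⌋ = ⌊887/289⌋ = 3
(the next term ⌊887/17^3⌋ = 0, terminating the sum). Summing: v_17(887!) = 52 + 3 = 55.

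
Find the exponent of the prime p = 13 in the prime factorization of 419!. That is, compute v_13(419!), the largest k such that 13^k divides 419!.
v_13(419!) = 34

Legendre's formula: v_p(n!) = Σ_{k ≥ 1} ⌊n / p^k⌋. For p = 13, n = 419, the terms are:
  ⌊419/13^1⌋ = ⌊419/13⌋ = 32
  ⌊419/13^2⌋ = ⌊419/169⌋ = 2
(the next term ⌊419/13^3⌋ = 0, terminating the sum). Summing: v_13(419!) = 32 + 2 = 34.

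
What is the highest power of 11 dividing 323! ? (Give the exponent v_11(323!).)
v_11(323!) = 31

Legendre's formula: v_p(n!) = Σ_{k ≥ 1} ⌊n / p^k⌋. For p = 11, n = 323, the terms are:
  ⌊323/11^1⌋ = ⌊323/11⌋ = 29
  ⌊323/11^2⌋ = ⌊323/121⌋ = 2
(the next term ⌊323/11^3⌋ = 0, terminating the sum). Summing: v_11(323!) = 29 + 2 = 31.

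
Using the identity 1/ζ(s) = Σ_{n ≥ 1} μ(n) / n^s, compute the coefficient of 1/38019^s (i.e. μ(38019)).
μ(38019) = 1

Factor n = 38019 = 3 · 19 · 23 · 29. μ(n) = 0 if any exponent ≥ 2 (not squarefree); otherwise μ(n) = (−1)^{ω(n)} where ω(n) is the number of distinct prime factors. Applying: μ(38019) = 1.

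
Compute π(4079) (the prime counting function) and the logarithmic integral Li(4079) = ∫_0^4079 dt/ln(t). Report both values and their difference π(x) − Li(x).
π(4079) = 562;  Li(4079) ≈ 574.88;  π(x) − Li(x) ≈ -12.88.

Direct count of primes ≤ 4079 gives π(4079) = 562. Numerical evaluation of the logarithmic integral gives Li(4079) ≈ 574.88. The difference π(x) − Li(x) ≈ -12.88 is typically negative for small/moderate x (Li(x) overestimates), though Littlewood's theorem shows this sign changes infinitely often.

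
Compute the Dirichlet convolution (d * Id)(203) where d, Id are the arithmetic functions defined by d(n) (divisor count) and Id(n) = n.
(d * Id)(203) = 279

Divisors of 203: [1, 7, 29, 203]. For each d | 203:
  d = 1: d(1) · Id(203/1) = 1 · 203 = 203
  d = 7: d(7) · Id(203/7) = 2 · 29 = 58
  d = 29: d(29) · Id(203/29) = 2 · 7 = 14
  d = 203: d(203) · Id(203/203) = 4 · 1 = 4
Summing: (d * Id)(203) = 203 + 58 + 14 + 4 = 279.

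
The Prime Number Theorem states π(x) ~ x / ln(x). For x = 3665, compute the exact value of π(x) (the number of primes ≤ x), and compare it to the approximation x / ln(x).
π(3665) = 511;  x/ln(x) ≈ 446.59;  relative error ≈ 12.60%.

Directly count primes up to 3665: π(3665) = 511. The PNT approximation gives 3665/ln(3665) ≈ 3665/8.20658 ≈ 446.59. Relative error (π(x) − x/ln(x)) / π(x) ≈ 12.60%; the approximation is known to undercount slightly (Li(x) is a better estimate).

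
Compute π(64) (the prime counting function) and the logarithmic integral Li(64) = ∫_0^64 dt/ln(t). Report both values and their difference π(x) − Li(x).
π(64) = 18;  Li(64) ≈ 21.93;  π(x) − Li(x) ≈ -3.93.

Direct count of primes ≤ 64 gives π(64) = 18. Numerical evaluation of the logarithmic integral gives Li(64) ≈ 21.93. The difference π(x) − Li(x) ≈ -3.93 is typically negative for small/moderate x (Li(x) overestimates), though Littlewood's theorem shows this sign changes infinitely often.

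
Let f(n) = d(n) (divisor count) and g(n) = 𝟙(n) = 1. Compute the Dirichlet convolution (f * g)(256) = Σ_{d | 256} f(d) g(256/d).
(d * 𝟙)(256) = 45

Divisors of 256: [1, 2, 4, 8, 16, 32, 64, 128, 256]. For each d | 256:
  d = 1: d(1) · 𝟙(256/1) = 1 · 1 = 1
  d = 2: d(2) · 𝟙(256/2) = 2 · 1 = 2
  d = 4: d(4) · 𝟙(256/4) = 3 · 1 = 3
  d = 8: d(8) · 𝟙(256/8) = 4 · 1 = 4
  d = 16: d(16) · 𝟙(256/16) = 5 · 1 = 5
  d = 32: d(32) · 𝟙(256/32) = 6 · 1 = 6
  d = 64: d(64) · 𝟙(256/64) = 7 · 1 = 7
  d = 128: d(128) · 𝟙(256/128) = 8 · 1 = 8
  d = 256: d(256) · 𝟙(256/256) = 9 · 1 = 9
Summing: (d * 𝟙)(256) = 1 + 2 + 3 + 4 + 5 + 6 + 7 + 8 + 9 = 45.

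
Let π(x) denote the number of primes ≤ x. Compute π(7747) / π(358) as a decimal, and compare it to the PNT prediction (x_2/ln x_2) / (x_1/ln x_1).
π(7747)/π(358) = 982/71 ≈ 13.8310;  PNT prediction ≈ 14.2102.

π(358) = 71 and π(7747) = 982, so π(7747)/π(358) ≈ 13.8310. The PNT-predicted ratio is (7747/ln(7747)) / (358/ln(358)) ≈ 14.2102. The two agree to within a few percent, as expected.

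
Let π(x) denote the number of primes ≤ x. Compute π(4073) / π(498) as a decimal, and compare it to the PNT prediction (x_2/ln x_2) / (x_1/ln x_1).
π(4073)/π(498) = 561/94 ≈ 5.9681;  PNT prediction ≈ 6.1109.

π(498) = 94 and π(4073) = 561, so π(4073)/π(498) ≈ 5.9681. The PNT-predicted ratio is (4073/ln(4073)) / (498/ln(498)) ≈ 6.1109. The two agree to within a few percent, as expected.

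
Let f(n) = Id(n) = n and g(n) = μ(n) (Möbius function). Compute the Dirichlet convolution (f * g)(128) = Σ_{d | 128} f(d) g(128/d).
(Id * μ)(128) = 64

Divisors of 128: [1, 2, 4, 8, 16, 32, 64, 128]. For each d | 128:
  d = 1: Id(1) · μ(128/1) = 1 · 0 = 0
  d = 2: Id(2) · μ(128/2) = 2 · 0 = 0
  d = 4: Id(4) · μ(128/4) = 4 · 0 = 0
  d = 8: Id(8) · μ(128/8) = 8 · 0 = 0
  d = 16: Id(16) · μ(128/16) = 16 · 0 = 0
  d = 32: Id(32) · μ(128/32) = 32 · 0 = 0
  d = 64: Id(64) · μ(128/64) = 64 · -1 = -64
  d = 128: Id(128) · μ(128/128) = 128 · 1 = 128
Summing: (Id * μ)(128) = 0 + 0 + 0 + 0 + 0 + 0 + -64 + 128 = 64.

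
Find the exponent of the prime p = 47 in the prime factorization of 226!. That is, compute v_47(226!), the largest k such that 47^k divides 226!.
v_47(226!) = 4

Legendre's formula: v_p(n!) = Σ_{k ≥ 1} ⌊n / p^k⌋. For p = 47, n = 226, the terms are:
  ⌊226/47^1⌋ = ⌊226/47⌋ = 4
(the next term ⌊226/47^2⌋ = 0, terminating the sum). Summing: v_47(226!) = 4 = 4.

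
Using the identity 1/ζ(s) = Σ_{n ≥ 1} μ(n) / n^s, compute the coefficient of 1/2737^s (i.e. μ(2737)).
μ(2737) = -1

Factor n = 2737 = 7 · 17 · 23. μ(n) = 0 if any exponent ≥ 2 (not squarefree); otherwise μ(n) = (−1)^{ω(n)} where ω(n) is the number of distinct prime factors. Applying: μ(2737) = -1.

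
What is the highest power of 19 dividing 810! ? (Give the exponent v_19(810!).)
v_19(810!) = 44

Legendre's formula: v_p(n!) = Σ_{k ≥ 1} ⌊n / p^k⌋. For p = 19, n = 810, the terms are:
  ⌊810/19^1⌋ = ⌊810/19⌋ = 42
  ⌊810/19^2⌋ = ⌊810/361⌋ = 2
(the next term ⌊810/19^3⌋ = 0, terminating the sum). Summing: v_19(810!) = 42 + 2 = 44.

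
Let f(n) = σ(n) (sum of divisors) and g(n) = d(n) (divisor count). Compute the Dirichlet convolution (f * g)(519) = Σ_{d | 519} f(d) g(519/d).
(σ * d)(519) = 1056

Divisors of 519: [1, 3, 173, 519]. For each d | 519:
  d = 1: σ(1) · d(519/1) = 1 · 4 = 4
  d = 3: σ(3) · d(519/3) = 4 · 2 = 8
  d = 173: σ(173) · d(519/173) = 174 · 2 = 348
  d = 519: σ(519) · d(519/519) = 696 · 1 = 696
Summing: (σ * d)(519) = 4 + 8 + 348 + 696 = 1056.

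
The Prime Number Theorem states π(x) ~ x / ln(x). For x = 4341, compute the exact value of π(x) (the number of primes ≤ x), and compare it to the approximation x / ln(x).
π(4341) = 593;  x/ln(x) ≈ 518.28;  relative error ≈ 12.60%.

Directly count primes up to 4341: π(4341) = 593. The PNT approximation gives 4341/ln(4341) ≈ 4341/8.37586 ≈ 518.28. Relative error (π(x) − x/ln(x)) / π(x) ≈ 12.60%; the approximation is known to undercount slightly (Li(x) is a better estimate).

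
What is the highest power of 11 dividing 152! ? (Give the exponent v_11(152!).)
v_11(152!) = 14

Legendre's formula: v_p(n!) = Σ_{k ≥ 1} ⌊n / p^k⌋. For p = 11, n = 152, the terms are:
  ⌊152/11^1⌋ = ⌊152/11⌋ = 13
  ⌊152/11^2⌋ = ⌊152/121⌋ = 1
(the next term ⌊152/11^3⌋ = 0, terminating the sum). Summing: v_11(152!) = 13 + 1 = 14.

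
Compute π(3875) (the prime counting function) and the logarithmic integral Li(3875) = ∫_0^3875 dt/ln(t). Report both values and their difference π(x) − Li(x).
π(3875) = 536;  Li(3875) ≈ 550.26;  π(x) − Li(x) ≈ -14.26.

Direct count of primes ≤ 3875 gives π(3875) = 536. Numerical evaluation of the logarithmic integral gives Li(3875) ≈ 550.26. The difference π(x) − Li(x) ≈ -14.26 is typically negative for small/moderate x (Li(x) overestimates), though Littlewood's theorem shows this sign changes infinitely often.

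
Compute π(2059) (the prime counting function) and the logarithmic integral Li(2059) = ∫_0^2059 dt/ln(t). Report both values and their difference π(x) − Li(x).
π(2059) = 310;  Li(2059) ≈ 322.56;  π(x) − Li(x) ≈ -12.56.

Direct count of primes ≤ 2059 gives π(2059) = 310. Numerical evaluation of the logarithmic integral gives Li(2059) ≈ 322.56. The difference π(x) − Li(x) ≈ -12.56 is typically negative for small/moderate x (Li(x) overestimates), though Littlewood's theorem shows this sign changes infinitely often.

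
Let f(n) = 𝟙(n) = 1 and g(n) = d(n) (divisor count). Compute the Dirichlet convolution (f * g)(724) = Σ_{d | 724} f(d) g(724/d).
(𝟙 * d)(724) = 18

Divisors of 724: [1, 2, 4, 181, 362, 724]. For each d | 724:
  d = 1: 𝟙(1) · d(724/1) = 1 · 6 = 6
  d = 2: 𝟙(2) · d(724/2) = 1 · 4 = 4
  d = 4: 𝟙(4) · d(724/4) = 1 · 2 = 2
  d = 181: 𝟙(181) · d(724/181) = 1 · 3 = 3
  d = 362: 𝟙(362) · d(724/362) = 1 · 2 = 2
  d = 724: 𝟙(724) · d(724/724) = 1 · 1 = 1
Summing: (𝟙 * d)(724) = 6 + 4 + 2 + 3 + 2 + 1 = 18.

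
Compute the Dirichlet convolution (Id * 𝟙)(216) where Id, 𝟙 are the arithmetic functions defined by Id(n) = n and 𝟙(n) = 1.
(Id * 𝟙)(216) = 600

Divisors of 216: [1, 2, 3, 4, 6, 8, 9, 12, 18, 24, 27, 36, 54, 72, 108, 216]. For each d | 216:
  d = 1: Id(1) · 𝟙(216/1) = 1 · 1 = 1
  d = 2: Id(2) · 𝟙(216/2) = 2 · 1 = 2
  d = 3: Id(3) · 𝟙(216/3) = 3 · 1 = 3
  d = 4: Id(4) · 𝟙(216/4) = 4 · 1 = 4
  d = 6: Id(6) · 𝟙(216/6) = 6 · 1 = 6
  d = 8: Id(8) · 𝟙(216/8) = 8 · 1 = 8
  d = 9: Id(9) · 𝟙(216/9) = 9 · 1 = 9
  d = 12: Id(12) · 𝟙(216/12) = 12 · 1 = 12
  d = 18: Id(18) · 𝟙(216/18) = 18 · 1 = 18
  d = 24: Id(24) · 𝟙(216/24) = 24 · 1 = 24
  d = 27: Id(27) · 𝟙(216/27) = 27 · 1 = 27
  d = 36: Id(36) · 𝟙(216/36) = 36 · 1 = 36
  d = 54: Id(54) · 𝟙(216/54) = 54 · 1 = 54
  d = 72: Id(72) · 𝟙(216/72) = 72 · 1 = 72
  d = 108: Id(108) · 𝟙(216/108) = 108 · 1 = 108
  d = 216: Id(216) · 𝟙(216/216) = 216 · 1 = 216
Summing: (Id * 𝟙)(216) = 1 + 2 + 3 + 4 + 6 + 8 + 9 + 12 + 18 + 24 + 27 + 36 + 54 + 72 + 108 + 216 = 600.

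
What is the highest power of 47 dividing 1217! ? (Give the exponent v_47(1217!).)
v_47(1217!) = 25

Legendre's formula: v_p(n!) = Σ_{k ≥ 1} ⌊n / p^k⌋. For p = 47, n = 1217, the terms are:
  ⌊1217/47^1⌋ = ⌊1217/47⌋ = 25
(the next term ⌊1217/47^2⌋ = 0, terminating the sum). Summing: v_47(1217!) = 25 = 25.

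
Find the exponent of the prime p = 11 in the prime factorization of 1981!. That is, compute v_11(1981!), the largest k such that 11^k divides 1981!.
v_11(1981!) = 197

Legendre's formula: v_p(n!) = Σ_{k ≥ 1} ⌊n / p^k⌋. For p = 11, n = 1981, the terms are:
  ⌊1981/11^1⌋ = ⌊1981/11⌋ = 180
  ⌊1981/11^2⌋ = ⌊1981/121⌋ = 16
  ⌊1981/11^3⌋ = ⌊1981/1331⌋ = 1
(the next term ⌊1981/11^4⌋ = 0, terminating the sum). Summing: v_11(1981!) = 180 + 16 + 1 = 197.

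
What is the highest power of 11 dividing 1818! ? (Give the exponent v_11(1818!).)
v_11(1818!) = 181

Legendre's formula: v_p(n!) = Σ_{k ≥ 1} ⌊n / p^k⌋. For p = 11, n = 1818, the terms are:
  ⌊1818/11^1⌋ = ⌊1818/11⌋ = 165
  ⌊1818/11^2⌋ = ⌊1818/121⌋ = 15
  ⌊1818/11^3⌋ = ⌊1818/1331⌋ = 1
(the next term ⌊1818/11^4⌋ = 0, terminating the sum). Summing: v_11(1818!) = 165 + 15 + 1 = 181.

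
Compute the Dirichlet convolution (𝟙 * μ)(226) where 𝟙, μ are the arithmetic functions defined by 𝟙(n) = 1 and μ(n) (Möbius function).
(𝟙 * μ)(226) = 0

Divisors of 226: [1, 2, 113, 226]. For each d | 226:
  d = 1: 𝟙(1) · μ(226/1) = 1 · 1 = 1
  d = 2: 𝟙(2) · μ(226/2) = 1 · -1 = -1
  d = 113: 𝟙(113) · μ(226/113) = 1 · -1 = -1
  d = 226: 𝟙(226) · μ(226/226) = 1 · 1 = 1
Summing: (𝟙 * μ)(226) = 1 + -1 + -1 + 1 = 0.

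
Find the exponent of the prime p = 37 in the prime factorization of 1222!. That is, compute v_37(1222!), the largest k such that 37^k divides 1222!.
v_37(1222!) = 33

Legendre's formula: v_p(n!) = Σ_{k ≥ 1} ⌊n / p^k⌋. For p = 37, n = 1222, the terms are:
  ⌊1222/37^1⌋ = ⌊1222/37⌋ = 33
(the next term ⌊1222/37^2⌋ = 0, terminating the sum). Summing: v_37(1222!) = 33 = 33.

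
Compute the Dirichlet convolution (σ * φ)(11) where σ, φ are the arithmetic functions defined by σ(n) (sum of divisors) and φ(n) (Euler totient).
(σ * φ)(11) = 22

Divisors of 11: [1, 11]. For each d | 11:
  d = 1: σ(1) · φ(11/1) = 1 · 10 = 10
  d = 11: σ(11) · φ(11/11) = 12 · 1 = 12
Summing: (σ * φ)(11) = 10 + 12 = 22.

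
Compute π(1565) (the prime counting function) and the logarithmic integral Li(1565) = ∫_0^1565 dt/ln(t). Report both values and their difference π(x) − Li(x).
π(1565) = 246;  Li(1565) ≈ 256.67;  π(x) − Li(x) ≈ -10.67.

Direct count of primes ≤ 1565 gives π(1565) = 246. Numerical evaluation of the logarithmic integral gives Li(1565) ≈ 256.67. The difference π(x) − Li(x) ≈ -10.67 is typically negative for small/moderate x (Li(x) overestimates), though Littlewood's theorem shows this sign changes infinitely often.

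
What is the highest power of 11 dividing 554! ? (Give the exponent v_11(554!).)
v_11(554!) = 54

Legendre's formula: v_p(n!) = Σ_{k ≥ 1} ⌊n / p^k⌋. For p = 11, n = 554, the terms are:
  ⌊554/11^1⌋ = ⌊554/11⌋ = 50
  ⌊554/11^2⌋ = ⌊554/121⌋ = 4
(the next term ⌊554/11^3⌋ = 0, terminating the sum). Summing: v_11(554!) = 50 + 4 = 54.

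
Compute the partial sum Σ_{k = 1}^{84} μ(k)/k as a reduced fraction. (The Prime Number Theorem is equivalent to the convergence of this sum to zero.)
Σ μ(k)/k = -223590076836035175208867029720/8902150522975861711854133933093

Values of μ(k) for 1 ≤ k ≤ 84: μ(1) = 1, μ(2) = -1, μ(3) = -1, μ(5) = -1, μ(6) = 1, μ(7) = -1, μ(10) = 1, μ(11) = -1, μ(13) = -1, μ(14) = 1, μ(15) = 1, μ(17) = -1, μ(19) = -1, μ(21) = 1, μ(22) = 1, μ(23) = -1, μ(26) = 1, μ(29) = -1, μ(30) = -1, μ(31) = -1, μ(33) = 1, μ(34) = 1, μ(35) = 1, μ(37) = -1, μ(38) = 1, μ(39) = 1, μ(41) = -1, μ(42) = -1, μ(43) = -1, μ(46) = 1, μ(47) = -1, μ(51) = 1, μ(53) = -1, μ(55) = 1, μ(57) = 1, μ(58) = 1, μ(59) = -1, μ(61) = -1, μ(62) = 1, μ(65) = 1, μ(66) = -1, μ(67) = -1, μ(69) = 1, μ(70) = -1, μ(71) = -1, μ(73) = -1, μ(74) = 1, μ(77) = 1, μ(78) = -1, μ(79) = -1, μ(82) = 1, μ(83) = -1, with μ = 0 on non-squarefree integers. Summing μ(k)/k for k where μ(k) ≠ 0 gives -223590076836035175208867029720/8902150522975861711854133933093 ≈ -0.0251. (PNT ⟺ this sum → 0 as n → ∞.)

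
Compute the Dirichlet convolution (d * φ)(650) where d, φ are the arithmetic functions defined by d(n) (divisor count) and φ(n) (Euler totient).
(d * φ)(650) = 1302

Divisors of 650: [1, 2, 5, 10, 13, 25, 26, 50, 65, 130, 325, 650]. For each d | 650:
  d = 1: d(1) · φ(650/1) = 1 · 240 = 240
  d = 2: d(2) · φ(650/2) = 2 · 240 = 480
  d = 5: d(5) · φ(650/5) = 2 · 48 = 96
  d = 10: d(10) · φ(650/10) = 4 · 48 = 192
  d = 13: d(13) · φ(650/13) = 2 · 20 = 40
  d = 25: d(25) · φ(650/25) = 3 · 12 = 36
  d = 26: d(26) · φ(650/26) = 4 · 20 = 80
  d = 50: d(50) · φ(650/50) = 6 · 12 = 72
  d = 65: d(65) · φ(650/65) = 4 · 4 = 16
  d = 130: d(130) · φ(650/130) = 8 · 4 = 32
  d = 325: d(325) · φ(650/325) = 6 · 1 = 6
  d = 650: d(650) · φ(650/650) = 12 · 1 = 12
Summing: (d * φ)(650) = 240 + 480 + 96 + 192 + 40 + 36 + 80 + 72 + 16 + 32 + 6 + 12 = 1302.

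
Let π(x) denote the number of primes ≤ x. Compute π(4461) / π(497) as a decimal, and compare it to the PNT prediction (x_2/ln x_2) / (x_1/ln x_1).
π(4461)/π(497) = 606/94 ≈ 6.4468;  PNT prediction ≈ 6.6317.

π(497) = 94 and π(4461) = 606, so π(4461)/π(497) ≈ 6.4468. The PNT-predicted ratio is (4461/ln(4461)) / (497/ln(497)) ≈ 6.6317. The two agree to within a few percent, as expected.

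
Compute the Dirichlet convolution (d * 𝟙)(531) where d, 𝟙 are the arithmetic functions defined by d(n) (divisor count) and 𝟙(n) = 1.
(d * 𝟙)(531) = 18

Divisors of 531: [1, 3, 9, 59, 177, 531]. For each d | 531:
  d = 1: d(1) · 𝟙(531/1) = 1 · 1 = 1
  d = 3: d(3) · 𝟙(531/3) = 2 · 1 = 2
  d = 9: d(9) · 𝟙(531/9) = 3 · 1 = 3
  d = 59: d(59) · 𝟙(531/59) = 2 · 1 = 2
  d = 177: d(177) · 𝟙(531/177) = 4 · 1 = 4
  d = 531: d(531) · 𝟙(531/531) = 6 · 1 = 6
Summing: (d * 𝟙)(531) = 1 + 2 + 3 + 2 + 4 + 6 = 18.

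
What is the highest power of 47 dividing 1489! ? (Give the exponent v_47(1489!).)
v_47(1489!) = 31

Legendre's formula: v_p(n!) = Σ_{k ≥ 1} ⌊n / p^k⌋. For p = 47, n = 1489, the terms are:
  ⌊1489/47^1⌋ = ⌊1489/47⌋ = 31
(the next term ⌊1489/47^2⌋ = 0, terminating the sum). Summing: v_47(1489!) = 31 = 31.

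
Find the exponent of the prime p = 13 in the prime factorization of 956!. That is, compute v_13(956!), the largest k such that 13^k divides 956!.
v_13(956!) = 78

Legendre's formula: v_p(n!) = Σ_{k ≥ 1} ⌊n / p^k⌋. For p = 13, n = 956, the terms are:
  ⌊956/13^1⌋ = ⌊956/13⌋ = 73
  ⌊956/13^2⌋ = ⌊956/169⌋ = 5
(the next term ⌊956/13^3⌋ = 0, terminating the sum). Summing: v_13(956!) = 73 + 5 = 78.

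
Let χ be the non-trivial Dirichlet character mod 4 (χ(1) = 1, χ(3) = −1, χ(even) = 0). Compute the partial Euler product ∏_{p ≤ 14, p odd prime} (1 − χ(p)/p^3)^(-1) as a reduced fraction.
∏ = 17910767875/18484721664

The odd primes p ≤ 14 are [3, 5, 7, 11, 13]. For each, χ(p) = 1 if p ≡ 1 mod 4, χ(p) = −1 if p ≡ 3 mod 4. Taking (1 − χ(p)/p^3)^(-1) = p^3/(p^3 − χ(p)): (1 − (-1)/3^3)^(-1) · (1 − (1)/5^3)^(-1) · (1 − (-1)/7^3)^(-1) · (1 − (-1)/11^3)^(-1) · (1 − (1)/13^3)^(-1) = 17910767875/18484721664.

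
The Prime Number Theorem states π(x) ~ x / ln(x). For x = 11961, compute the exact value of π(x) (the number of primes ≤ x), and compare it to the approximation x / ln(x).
π(11961) = 1434;  x/ln(x) ≈ 1273.88;  relative error ≈ 11.17%.

Directly count primes up to 11961: π(11961) = 1434. The PNT approximation gives 11961/ln(11961) ≈ 11961/9.38941 ≈ 1273.88. Relative error (π(x) − x/ln(x)) / π(x) ≈ 11.17%; the approximation is known to undercount slightly (Li(x) is a better estimate).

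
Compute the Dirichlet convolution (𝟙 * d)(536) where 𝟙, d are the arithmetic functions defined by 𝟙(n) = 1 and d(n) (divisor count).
(𝟙 * d)(536) = 30

Divisors of 536: [1, 2, 4, 8, 67, 134, 268, 536]. For each d | 536:
  d = 1: 𝟙(1) · d(536/1) = 1 · 8 = 8
  d = 2: 𝟙(2) · d(536/2) = 1 · 6 = 6
  d = 4: 𝟙(4) · d(536/4) = 1 · 4 = 4
  d = 8: 𝟙(8) · d(536/8) = 1 · 2 = 2
  d = 67: 𝟙(67) · d(536/67) = 1 · 4 = 4
  d = 134: 𝟙(134) · d(536/134) = 1 · 3 = 3
  d = 268: 𝟙(268) · d(536/268) = 1 · 2 = 2
  d = 536: 𝟙(536) · d(536/536) = 1 · 1 = 1
Summing: (𝟙 * d)(536) = 8 + 6 + 4 + 2 + 4 + 3 + 2 + 1 = 30.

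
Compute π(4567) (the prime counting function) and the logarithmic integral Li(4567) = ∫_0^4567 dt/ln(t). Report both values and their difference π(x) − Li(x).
π(4567) = 619;  Li(4567) ≈ 633.17;  π(x) − Li(x) ≈ -14.17.

Direct count of primes ≤ 4567 gives π(4567) = 619. Numerical evaluation of the logarithmic integral gives Li(4567) ≈ 633.17. The difference π(x) − Li(x) ≈ -14.17 is typically negative for small/moderate x (Li(x) overestimates), though Littlewood's theorem shows this sign changes infinitely often.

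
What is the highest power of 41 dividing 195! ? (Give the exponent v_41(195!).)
v_41(195!) = 4

Legendre's formula: v_p(n!) = Σ_{k ≥ 1} ⌊n / p^k⌋. For p = 41, n = 195, the terms are:
  ⌊195/41^1⌋ = ⌊195/41⌋ = 4
(the next term ⌊195/41^2⌋ = 0, terminating the sum). Summing: v_41(195!) = 4 = 4.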